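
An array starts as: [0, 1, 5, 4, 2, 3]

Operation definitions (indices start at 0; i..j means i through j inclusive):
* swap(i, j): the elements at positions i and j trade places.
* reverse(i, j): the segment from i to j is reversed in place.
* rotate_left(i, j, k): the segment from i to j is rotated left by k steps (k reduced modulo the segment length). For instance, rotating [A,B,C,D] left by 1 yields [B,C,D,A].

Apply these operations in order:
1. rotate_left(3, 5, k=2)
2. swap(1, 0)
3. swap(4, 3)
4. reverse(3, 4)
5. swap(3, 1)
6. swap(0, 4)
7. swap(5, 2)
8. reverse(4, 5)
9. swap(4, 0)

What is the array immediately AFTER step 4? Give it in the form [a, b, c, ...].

Answer: [1, 0, 5, 3, 4, 2]

Derivation:
After 1 (rotate_left(3, 5, k=2)): [0, 1, 5, 3, 4, 2]
After 2 (swap(1, 0)): [1, 0, 5, 3, 4, 2]
After 3 (swap(4, 3)): [1, 0, 5, 4, 3, 2]
After 4 (reverse(3, 4)): [1, 0, 5, 3, 4, 2]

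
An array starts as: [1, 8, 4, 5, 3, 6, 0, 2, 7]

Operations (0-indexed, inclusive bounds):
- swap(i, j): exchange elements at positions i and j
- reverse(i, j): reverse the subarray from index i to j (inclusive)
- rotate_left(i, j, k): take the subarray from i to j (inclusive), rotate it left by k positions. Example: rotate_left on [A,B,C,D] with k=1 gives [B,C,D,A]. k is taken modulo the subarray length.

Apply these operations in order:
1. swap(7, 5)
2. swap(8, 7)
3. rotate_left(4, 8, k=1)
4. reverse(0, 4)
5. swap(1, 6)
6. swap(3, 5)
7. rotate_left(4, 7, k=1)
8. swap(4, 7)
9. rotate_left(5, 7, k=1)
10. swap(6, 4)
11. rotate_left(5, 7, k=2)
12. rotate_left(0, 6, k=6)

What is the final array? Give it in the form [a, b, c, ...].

After 1 (swap(7, 5)): [1, 8, 4, 5, 3, 2, 0, 6, 7]
After 2 (swap(8, 7)): [1, 8, 4, 5, 3, 2, 0, 7, 6]
After 3 (rotate_left(4, 8, k=1)): [1, 8, 4, 5, 2, 0, 7, 6, 3]
After 4 (reverse(0, 4)): [2, 5, 4, 8, 1, 0, 7, 6, 3]
After 5 (swap(1, 6)): [2, 7, 4, 8, 1, 0, 5, 6, 3]
After 6 (swap(3, 5)): [2, 7, 4, 0, 1, 8, 5, 6, 3]
After 7 (rotate_left(4, 7, k=1)): [2, 7, 4, 0, 8, 5, 6, 1, 3]
After 8 (swap(4, 7)): [2, 7, 4, 0, 1, 5, 6, 8, 3]
After 9 (rotate_left(5, 7, k=1)): [2, 7, 4, 0, 1, 6, 8, 5, 3]
After 10 (swap(6, 4)): [2, 7, 4, 0, 8, 6, 1, 5, 3]
After 11 (rotate_left(5, 7, k=2)): [2, 7, 4, 0, 8, 5, 6, 1, 3]
After 12 (rotate_left(0, 6, k=6)): [6, 2, 7, 4, 0, 8, 5, 1, 3]

Answer: [6, 2, 7, 4, 0, 8, 5, 1, 3]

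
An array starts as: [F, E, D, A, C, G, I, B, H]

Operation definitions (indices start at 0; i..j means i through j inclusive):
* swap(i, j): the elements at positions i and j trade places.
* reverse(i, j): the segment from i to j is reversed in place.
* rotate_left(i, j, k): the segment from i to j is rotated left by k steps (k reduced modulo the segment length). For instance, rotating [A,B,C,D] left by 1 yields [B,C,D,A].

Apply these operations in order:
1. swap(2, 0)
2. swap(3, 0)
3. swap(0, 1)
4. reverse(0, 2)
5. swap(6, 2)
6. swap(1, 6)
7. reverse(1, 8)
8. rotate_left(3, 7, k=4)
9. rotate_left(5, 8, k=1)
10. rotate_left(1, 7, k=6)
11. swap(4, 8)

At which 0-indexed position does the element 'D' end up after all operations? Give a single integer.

After 1 (swap(2, 0)): [D, E, F, A, C, G, I, B, H]
After 2 (swap(3, 0)): [A, E, F, D, C, G, I, B, H]
After 3 (swap(0, 1)): [E, A, F, D, C, G, I, B, H]
After 4 (reverse(0, 2)): [F, A, E, D, C, G, I, B, H]
After 5 (swap(6, 2)): [F, A, I, D, C, G, E, B, H]
After 6 (swap(1, 6)): [F, E, I, D, C, G, A, B, H]
After 7 (reverse(1, 8)): [F, H, B, A, G, C, D, I, E]
After 8 (rotate_left(3, 7, k=4)): [F, H, B, I, A, G, C, D, E]
After 9 (rotate_left(5, 8, k=1)): [F, H, B, I, A, C, D, E, G]
After 10 (rotate_left(1, 7, k=6)): [F, E, H, B, I, A, C, D, G]
After 11 (swap(4, 8)): [F, E, H, B, G, A, C, D, I]

Answer: 7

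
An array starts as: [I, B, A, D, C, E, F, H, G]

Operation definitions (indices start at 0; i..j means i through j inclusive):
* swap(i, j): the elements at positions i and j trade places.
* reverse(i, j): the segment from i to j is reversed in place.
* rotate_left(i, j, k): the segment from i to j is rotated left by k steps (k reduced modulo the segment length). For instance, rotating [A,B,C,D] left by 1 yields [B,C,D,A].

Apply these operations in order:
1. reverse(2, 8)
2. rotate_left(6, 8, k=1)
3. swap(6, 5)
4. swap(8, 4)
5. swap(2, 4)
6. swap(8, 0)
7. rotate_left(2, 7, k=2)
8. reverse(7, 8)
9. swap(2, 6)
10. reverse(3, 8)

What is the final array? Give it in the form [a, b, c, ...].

Answer: [F, B, C, H, I, G, A, E, D]

Derivation:
After 1 (reverse(2, 8)): [I, B, G, H, F, E, C, D, A]
After 2 (rotate_left(6, 8, k=1)): [I, B, G, H, F, E, D, A, C]
After 3 (swap(6, 5)): [I, B, G, H, F, D, E, A, C]
After 4 (swap(8, 4)): [I, B, G, H, C, D, E, A, F]
After 5 (swap(2, 4)): [I, B, C, H, G, D, E, A, F]
After 6 (swap(8, 0)): [F, B, C, H, G, D, E, A, I]
After 7 (rotate_left(2, 7, k=2)): [F, B, G, D, E, A, C, H, I]
After 8 (reverse(7, 8)): [F, B, G, D, E, A, C, I, H]
After 9 (swap(2, 6)): [F, B, C, D, E, A, G, I, H]
After 10 (reverse(3, 8)): [F, B, C, H, I, G, A, E, D]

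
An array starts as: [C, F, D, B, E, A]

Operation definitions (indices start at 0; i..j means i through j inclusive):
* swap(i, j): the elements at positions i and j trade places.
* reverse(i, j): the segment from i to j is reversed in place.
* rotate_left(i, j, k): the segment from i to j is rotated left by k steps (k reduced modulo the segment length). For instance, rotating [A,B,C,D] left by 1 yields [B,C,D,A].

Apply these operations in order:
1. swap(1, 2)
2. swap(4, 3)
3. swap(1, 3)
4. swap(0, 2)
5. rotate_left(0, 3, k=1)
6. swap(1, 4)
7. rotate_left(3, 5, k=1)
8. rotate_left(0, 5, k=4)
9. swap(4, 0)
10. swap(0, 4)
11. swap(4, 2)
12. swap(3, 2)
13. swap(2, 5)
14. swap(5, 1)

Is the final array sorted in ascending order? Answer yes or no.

After 1 (swap(1, 2)): [C, D, F, B, E, A]
After 2 (swap(4, 3)): [C, D, F, E, B, A]
After 3 (swap(1, 3)): [C, E, F, D, B, A]
After 4 (swap(0, 2)): [F, E, C, D, B, A]
After 5 (rotate_left(0, 3, k=1)): [E, C, D, F, B, A]
After 6 (swap(1, 4)): [E, B, D, F, C, A]
After 7 (rotate_left(3, 5, k=1)): [E, B, D, C, A, F]
After 8 (rotate_left(0, 5, k=4)): [A, F, E, B, D, C]
After 9 (swap(4, 0)): [D, F, E, B, A, C]
After 10 (swap(0, 4)): [A, F, E, B, D, C]
After 11 (swap(4, 2)): [A, F, D, B, E, C]
After 12 (swap(3, 2)): [A, F, B, D, E, C]
After 13 (swap(2, 5)): [A, F, C, D, E, B]
After 14 (swap(5, 1)): [A, B, C, D, E, F]

Answer: yes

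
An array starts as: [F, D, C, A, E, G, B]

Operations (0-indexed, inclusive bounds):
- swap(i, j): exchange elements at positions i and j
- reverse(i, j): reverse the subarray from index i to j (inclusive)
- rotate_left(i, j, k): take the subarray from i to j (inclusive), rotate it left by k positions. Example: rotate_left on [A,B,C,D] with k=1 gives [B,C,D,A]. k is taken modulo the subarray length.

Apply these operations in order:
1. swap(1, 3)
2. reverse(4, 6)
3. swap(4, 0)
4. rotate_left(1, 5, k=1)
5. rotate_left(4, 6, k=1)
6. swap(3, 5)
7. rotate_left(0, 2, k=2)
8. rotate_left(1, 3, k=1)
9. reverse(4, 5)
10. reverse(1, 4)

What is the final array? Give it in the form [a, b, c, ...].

After 1 (swap(1, 3)): [F, A, C, D, E, G, B]
After 2 (reverse(4, 6)): [F, A, C, D, B, G, E]
After 3 (swap(4, 0)): [B, A, C, D, F, G, E]
After 4 (rotate_left(1, 5, k=1)): [B, C, D, F, G, A, E]
After 5 (rotate_left(4, 6, k=1)): [B, C, D, F, A, E, G]
After 6 (swap(3, 5)): [B, C, D, E, A, F, G]
After 7 (rotate_left(0, 2, k=2)): [D, B, C, E, A, F, G]
After 8 (rotate_left(1, 3, k=1)): [D, C, E, B, A, F, G]
After 9 (reverse(4, 5)): [D, C, E, B, F, A, G]
After 10 (reverse(1, 4)): [D, F, B, E, C, A, G]

Answer: [D, F, B, E, C, A, G]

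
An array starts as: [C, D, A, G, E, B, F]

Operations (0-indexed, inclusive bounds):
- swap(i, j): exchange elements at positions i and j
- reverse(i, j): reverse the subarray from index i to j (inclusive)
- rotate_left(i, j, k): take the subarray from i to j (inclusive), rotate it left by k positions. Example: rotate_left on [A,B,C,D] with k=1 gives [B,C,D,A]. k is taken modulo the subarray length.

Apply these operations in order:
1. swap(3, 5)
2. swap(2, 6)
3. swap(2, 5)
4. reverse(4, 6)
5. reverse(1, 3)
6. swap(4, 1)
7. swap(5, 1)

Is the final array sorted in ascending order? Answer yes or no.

After 1 (swap(3, 5)): [C, D, A, B, E, G, F]
After 2 (swap(2, 6)): [C, D, F, B, E, G, A]
After 3 (swap(2, 5)): [C, D, G, B, E, F, A]
After 4 (reverse(4, 6)): [C, D, G, B, A, F, E]
After 5 (reverse(1, 3)): [C, B, G, D, A, F, E]
After 6 (swap(4, 1)): [C, A, G, D, B, F, E]
After 7 (swap(5, 1)): [C, F, G, D, B, A, E]

Answer: no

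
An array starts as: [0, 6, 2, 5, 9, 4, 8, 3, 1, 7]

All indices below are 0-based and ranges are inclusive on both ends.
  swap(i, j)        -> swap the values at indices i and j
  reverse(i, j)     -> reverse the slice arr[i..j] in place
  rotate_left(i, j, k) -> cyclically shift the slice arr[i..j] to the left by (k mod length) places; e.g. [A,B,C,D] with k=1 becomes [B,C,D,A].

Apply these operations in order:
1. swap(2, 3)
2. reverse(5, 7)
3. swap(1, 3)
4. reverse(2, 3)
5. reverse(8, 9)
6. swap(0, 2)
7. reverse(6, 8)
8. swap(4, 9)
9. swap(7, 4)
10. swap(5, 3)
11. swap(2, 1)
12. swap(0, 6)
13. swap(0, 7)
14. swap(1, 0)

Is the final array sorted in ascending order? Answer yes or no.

After 1 (swap(2, 3)): [0, 6, 5, 2, 9, 4, 8, 3, 1, 7]
After 2 (reverse(5, 7)): [0, 6, 5, 2, 9, 3, 8, 4, 1, 7]
After 3 (swap(1, 3)): [0, 2, 5, 6, 9, 3, 8, 4, 1, 7]
After 4 (reverse(2, 3)): [0, 2, 6, 5, 9, 3, 8, 4, 1, 7]
After 5 (reverse(8, 9)): [0, 2, 6, 5, 9, 3, 8, 4, 7, 1]
After 6 (swap(0, 2)): [6, 2, 0, 5, 9, 3, 8, 4, 7, 1]
After 7 (reverse(6, 8)): [6, 2, 0, 5, 9, 3, 7, 4, 8, 1]
After 8 (swap(4, 9)): [6, 2, 0, 5, 1, 3, 7, 4, 8, 9]
After 9 (swap(7, 4)): [6, 2, 0, 5, 4, 3, 7, 1, 8, 9]
After 10 (swap(5, 3)): [6, 2, 0, 3, 4, 5, 7, 1, 8, 9]
After 11 (swap(2, 1)): [6, 0, 2, 3, 4, 5, 7, 1, 8, 9]
After 12 (swap(0, 6)): [7, 0, 2, 3, 4, 5, 6, 1, 8, 9]
After 13 (swap(0, 7)): [1, 0, 2, 3, 4, 5, 6, 7, 8, 9]
After 14 (swap(1, 0)): [0, 1, 2, 3, 4, 5, 6, 7, 8, 9]

Answer: yes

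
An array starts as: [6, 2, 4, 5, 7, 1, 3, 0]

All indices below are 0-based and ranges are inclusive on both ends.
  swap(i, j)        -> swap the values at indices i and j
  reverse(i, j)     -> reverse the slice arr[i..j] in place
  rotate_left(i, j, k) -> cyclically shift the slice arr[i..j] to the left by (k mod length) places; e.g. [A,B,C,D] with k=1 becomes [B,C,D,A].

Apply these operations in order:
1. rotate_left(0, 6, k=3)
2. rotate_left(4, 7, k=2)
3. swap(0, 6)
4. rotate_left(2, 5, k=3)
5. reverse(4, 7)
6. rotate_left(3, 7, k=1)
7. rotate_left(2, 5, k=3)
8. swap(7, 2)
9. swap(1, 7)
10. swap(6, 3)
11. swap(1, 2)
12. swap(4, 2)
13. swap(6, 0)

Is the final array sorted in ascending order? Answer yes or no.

Answer: yes

Derivation:
After 1 (rotate_left(0, 6, k=3)): [5, 7, 1, 3, 6, 2, 4, 0]
After 2 (rotate_left(4, 7, k=2)): [5, 7, 1, 3, 4, 0, 6, 2]
After 3 (swap(0, 6)): [6, 7, 1, 3, 4, 0, 5, 2]
After 4 (rotate_left(2, 5, k=3)): [6, 7, 0, 1, 3, 4, 5, 2]
After 5 (reverse(4, 7)): [6, 7, 0, 1, 2, 5, 4, 3]
After 6 (rotate_left(3, 7, k=1)): [6, 7, 0, 2, 5, 4, 3, 1]
After 7 (rotate_left(2, 5, k=3)): [6, 7, 4, 0, 2, 5, 3, 1]
After 8 (swap(7, 2)): [6, 7, 1, 0, 2, 5, 3, 4]
After 9 (swap(1, 7)): [6, 4, 1, 0, 2, 5, 3, 7]
After 10 (swap(6, 3)): [6, 4, 1, 3, 2, 5, 0, 7]
After 11 (swap(1, 2)): [6, 1, 4, 3, 2, 5, 0, 7]
After 12 (swap(4, 2)): [6, 1, 2, 3, 4, 5, 0, 7]
After 13 (swap(6, 0)): [0, 1, 2, 3, 4, 5, 6, 7]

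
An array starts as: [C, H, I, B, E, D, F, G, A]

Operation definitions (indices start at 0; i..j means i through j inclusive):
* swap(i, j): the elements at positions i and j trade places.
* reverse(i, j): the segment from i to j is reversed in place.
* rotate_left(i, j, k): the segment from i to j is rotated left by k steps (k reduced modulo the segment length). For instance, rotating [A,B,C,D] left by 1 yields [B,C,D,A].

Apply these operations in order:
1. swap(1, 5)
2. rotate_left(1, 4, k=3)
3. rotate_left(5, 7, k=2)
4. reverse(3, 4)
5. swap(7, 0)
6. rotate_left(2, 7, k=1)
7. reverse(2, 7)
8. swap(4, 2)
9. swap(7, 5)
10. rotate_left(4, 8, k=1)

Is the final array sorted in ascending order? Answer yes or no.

Answer: no

Derivation:
After 1 (swap(1, 5)): [C, D, I, B, E, H, F, G, A]
After 2 (rotate_left(1, 4, k=3)): [C, E, D, I, B, H, F, G, A]
After 3 (rotate_left(5, 7, k=2)): [C, E, D, I, B, G, H, F, A]
After 4 (reverse(3, 4)): [C, E, D, B, I, G, H, F, A]
After 5 (swap(7, 0)): [F, E, D, B, I, G, H, C, A]
After 6 (rotate_left(2, 7, k=1)): [F, E, B, I, G, H, C, D, A]
After 7 (reverse(2, 7)): [F, E, D, C, H, G, I, B, A]
After 8 (swap(4, 2)): [F, E, H, C, D, G, I, B, A]
After 9 (swap(7, 5)): [F, E, H, C, D, B, I, G, A]
After 10 (rotate_left(4, 8, k=1)): [F, E, H, C, B, I, G, A, D]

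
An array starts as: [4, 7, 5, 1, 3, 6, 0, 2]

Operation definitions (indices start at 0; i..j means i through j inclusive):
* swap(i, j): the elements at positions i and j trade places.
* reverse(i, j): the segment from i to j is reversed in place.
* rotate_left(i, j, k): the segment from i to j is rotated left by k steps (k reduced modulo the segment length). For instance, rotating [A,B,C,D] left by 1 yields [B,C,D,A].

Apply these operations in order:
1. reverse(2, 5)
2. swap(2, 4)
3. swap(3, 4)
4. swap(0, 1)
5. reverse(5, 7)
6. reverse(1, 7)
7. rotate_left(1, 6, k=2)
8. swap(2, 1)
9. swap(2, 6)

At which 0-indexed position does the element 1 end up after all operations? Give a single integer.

After 1 (reverse(2, 5)): [4, 7, 6, 3, 1, 5, 0, 2]
After 2 (swap(2, 4)): [4, 7, 1, 3, 6, 5, 0, 2]
After 3 (swap(3, 4)): [4, 7, 1, 6, 3, 5, 0, 2]
After 4 (swap(0, 1)): [7, 4, 1, 6, 3, 5, 0, 2]
After 5 (reverse(5, 7)): [7, 4, 1, 6, 3, 2, 0, 5]
After 6 (reverse(1, 7)): [7, 5, 0, 2, 3, 6, 1, 4]
After 7 (rotate_left(1, 6, k=2)): [7, 2, 3, 6, 1, 5, 0, 4]
After 8 (swap(2, 1)): [7, 3, 2, 6, 1, 5, 0, 4]
After 9 (swap(2, 6)): [7, 3, 0, 6, 1, 5, 2, 4]

Answer: 4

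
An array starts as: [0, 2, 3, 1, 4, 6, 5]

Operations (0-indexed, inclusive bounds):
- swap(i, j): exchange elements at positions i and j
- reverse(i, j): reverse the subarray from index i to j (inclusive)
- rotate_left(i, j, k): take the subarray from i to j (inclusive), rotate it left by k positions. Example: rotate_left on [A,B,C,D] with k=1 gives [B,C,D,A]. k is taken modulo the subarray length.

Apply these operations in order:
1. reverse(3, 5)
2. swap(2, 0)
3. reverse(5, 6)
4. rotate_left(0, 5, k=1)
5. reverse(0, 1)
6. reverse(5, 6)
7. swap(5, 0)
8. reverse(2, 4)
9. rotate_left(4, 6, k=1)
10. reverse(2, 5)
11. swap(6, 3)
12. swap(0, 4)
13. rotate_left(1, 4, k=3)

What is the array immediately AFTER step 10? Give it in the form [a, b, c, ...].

After 1 (reverse(3, 5)): [0, 2, 3, 6, 4, 1, 5]
After 2 (swap(2, 0)): [3, 2, 0, 6, 4, 1, 5]
After 3 (reverse(5, 6)): [3, 2, 0, 6, 4, 5, 1]
After 4 (rotate_left(0, 5, k=1)): [2, 0, 6, 4, 5, 3, 1]
After 5 (reverse(0, 1)): [0, 2, 6, 4, 5, 3, 1]
After 6 (reverse(5, 6)): [0, 2, 6, 4, 5, 1, 3]
After 7 (swap(5, 0)): [1, 2, 6, 4, 5, 0, 3]
After 8 (reverse(2, 4)): [1, 2, 5, 4, 6, 0, 3]
After 9 (rotate_left(4, 6, k=1)): [1, 2, 5, 4, 0, 3, 6]
After 10 (reverse(2, 5)): [1, 2, 3, 0, 4, 5, 6]

Answer: [1, 2, 3, 0, 4, 5, 6]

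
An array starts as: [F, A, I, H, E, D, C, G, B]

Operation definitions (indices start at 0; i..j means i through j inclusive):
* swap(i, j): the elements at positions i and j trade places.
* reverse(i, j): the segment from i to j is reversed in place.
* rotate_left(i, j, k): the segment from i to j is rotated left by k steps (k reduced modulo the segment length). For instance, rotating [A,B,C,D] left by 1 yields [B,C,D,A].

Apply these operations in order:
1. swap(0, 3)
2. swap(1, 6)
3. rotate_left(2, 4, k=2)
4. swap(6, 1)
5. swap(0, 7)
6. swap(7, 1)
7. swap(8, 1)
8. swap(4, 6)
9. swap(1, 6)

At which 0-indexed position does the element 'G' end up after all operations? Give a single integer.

After 1 (swap(0, 3)): [H, A, I, F, E, D, C, G, B]
After 2 (swap(1, 6)): [H, C, I, F, E, D, A, G, B]
After 3 (rotate_left(2, 4, k=2)): [H, C, E, I, F, D, A, G, B]
After 4 (swap(6, 1)): [H, A, E, I, F, D, C, G, B]
After 5 (swap(0, 7)): [G, A, E, I, F, D, C, H, B]
After 6 (swap(7, 1)): [G, H, E, I, F, D, C, A, B]
After 7 (swap(8, 1)): [G, B, E, I, F, D, C, A, H]
After 8 (swap(4, 6)): [G, B, E, I, C, D, F, A, H]
After 9 (swap(1, 6)): [G, F, E, I, C, D, B, A, H]

Answer: 0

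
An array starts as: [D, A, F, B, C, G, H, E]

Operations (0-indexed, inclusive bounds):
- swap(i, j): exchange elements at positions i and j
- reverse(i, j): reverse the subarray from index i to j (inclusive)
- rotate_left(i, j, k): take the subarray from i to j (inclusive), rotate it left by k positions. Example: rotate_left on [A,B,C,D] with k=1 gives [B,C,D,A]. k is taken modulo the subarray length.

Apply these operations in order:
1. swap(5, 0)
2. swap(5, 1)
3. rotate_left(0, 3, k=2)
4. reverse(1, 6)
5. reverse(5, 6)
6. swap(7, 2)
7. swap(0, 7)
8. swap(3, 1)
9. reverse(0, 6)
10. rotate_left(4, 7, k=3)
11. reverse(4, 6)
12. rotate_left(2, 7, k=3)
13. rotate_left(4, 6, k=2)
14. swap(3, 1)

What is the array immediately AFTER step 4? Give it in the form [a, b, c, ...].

After 1 (swap(5, 0)): [G, A, F, B, C, D, H, E]
After 2 (swap(5, 1)): [G, D, F, B, C, A, H, E]
After 3 (rotate_left(0, 3, k=2)): [F, B, G, D, C, A, H, E]
After 4 (reverse(1, 6)): [F, H, A, C, D, G, B, E]

Answer: [F, H, A, C, D, G, B, E]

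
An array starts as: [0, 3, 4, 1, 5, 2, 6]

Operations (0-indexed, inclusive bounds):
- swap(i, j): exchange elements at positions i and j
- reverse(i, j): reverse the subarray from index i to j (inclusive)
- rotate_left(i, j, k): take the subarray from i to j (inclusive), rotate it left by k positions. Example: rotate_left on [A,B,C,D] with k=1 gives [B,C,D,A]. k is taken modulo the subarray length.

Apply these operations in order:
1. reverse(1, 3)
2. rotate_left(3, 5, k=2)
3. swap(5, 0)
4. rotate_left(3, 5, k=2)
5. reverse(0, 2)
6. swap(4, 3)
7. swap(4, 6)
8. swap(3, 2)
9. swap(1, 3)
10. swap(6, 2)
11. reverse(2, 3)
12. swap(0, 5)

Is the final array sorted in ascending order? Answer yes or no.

After 1 (reverse(1, 3)): [0, 1, 4, 3, 5, 2, 6]
After 2 (rotate_left(3, 5, k=2)): [0, 1, 4, 2, 3, 5, 6]
After 3 (swap(5, 0)): [5, 1, 4, 2, 3, 0, 6]
After 4 (rotate_left(3, 5, k=2)): [5, 1, 4, 0, 2, 3, 6]
After 5 (reverse(0, 2)): [4, 1, 5, 0, 2, 3, 6]
After 6 (swap(4, 3)): [4, 1, 5, 2, 0, 3, 6]
After 7 (swap(4, 6)): [4, 1, 5, 2, 6, 3, 0]
After 8 (swap(3, 2)): [4, 1, 2, 5, 6, 3, 0]
After 9 (swap(1, 3)): [4, 5, 2, 1, 6, 3, 0]
After 10 (swap(6, 2)): [4, 5, 0, 1, 6, 3, 2]
After 11 (reverse(2, 3)): [4, 5, 1, 0, 6, 3, 2]
After 12 (swap(0, 5)): [3, 5, 1, 0, 6, 4, 2]

Answer: no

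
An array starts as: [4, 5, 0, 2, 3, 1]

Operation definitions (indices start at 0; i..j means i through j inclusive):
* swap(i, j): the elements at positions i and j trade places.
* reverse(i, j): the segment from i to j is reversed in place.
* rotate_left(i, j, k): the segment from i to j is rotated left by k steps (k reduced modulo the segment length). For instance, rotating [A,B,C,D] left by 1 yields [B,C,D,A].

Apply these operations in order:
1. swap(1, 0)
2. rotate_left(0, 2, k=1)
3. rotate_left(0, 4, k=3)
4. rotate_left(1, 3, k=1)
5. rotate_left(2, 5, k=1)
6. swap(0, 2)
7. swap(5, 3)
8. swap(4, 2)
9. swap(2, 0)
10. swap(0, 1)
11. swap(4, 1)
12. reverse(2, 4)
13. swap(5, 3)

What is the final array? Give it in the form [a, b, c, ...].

After 1 (swap(1, 0)): [5, 4, 0, 2, 3, 1]
After 2 (rotate_left(0, 2, k=1)): [4, 0, 5, 2, 3, 1]
After 3 (rotate_left(0, 4, k=3)): [2, 3, 4, 0, 5, 1]
After 4 (rotate_left(1, 3, k=1)): [2, 4, 0, 3, 5, 1]
After 5 (rotate_left(2, 5, k=1)): [2, 4, 3, 5, 1, 0]
After 6 (swap(0, 2)): [3, 4, 2, 5, 1, 0]
After 7 (swap(5, 3)): [3, 4, 2, 0, 1, 5]
After 8 (swap(4, 2)): [3, 4, 1, 0, 2, 5]
After 9 (swap(2, 0)): [1, 4, 3, 0, 2, 5]
After 10 (swap(0, 1)): [4, 1, 3, 0, 2, 5]
After 11 (swap(4, 1)): [4, 2, 3, 0, 1, 5]
After 12 (reverse(2, 4)): [4, 2, 1, 0, 3, 5]
After 13 (swap(5, 3)): [4, 2, 1, 5, 3, 0]

Answer: [4, 2, 1, 5, 3, 0]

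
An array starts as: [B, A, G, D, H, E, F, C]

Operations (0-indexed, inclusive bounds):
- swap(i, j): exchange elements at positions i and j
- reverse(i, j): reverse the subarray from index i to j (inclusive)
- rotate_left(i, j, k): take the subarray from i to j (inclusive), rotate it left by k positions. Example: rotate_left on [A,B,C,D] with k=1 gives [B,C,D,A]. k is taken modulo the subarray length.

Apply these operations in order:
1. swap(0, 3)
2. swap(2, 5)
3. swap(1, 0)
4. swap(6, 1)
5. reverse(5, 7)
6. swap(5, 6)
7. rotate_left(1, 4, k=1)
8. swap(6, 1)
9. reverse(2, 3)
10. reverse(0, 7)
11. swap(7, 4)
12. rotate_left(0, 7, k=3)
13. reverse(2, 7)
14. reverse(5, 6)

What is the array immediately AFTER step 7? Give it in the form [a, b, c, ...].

Answer: [A, E, B, H, F, D, C, G]

Derivation:
After 1 (swap(0, 3)): [D, A, G, B, H, E, F, C]
After 2 (swap(2, 5)): [D, A, E, B, H, G, F, C]
After 3 (swap(1, 0)): [A, D, E, B, H, G, F, C]
After 4 (swap(6, 1)): [A, F, E, B, H, G, D, C]
After 5 (reverse(5, 7)): [A, F, E, B, H, C, D, G]
After 6 (swap(5, 6)): [A, F, E, B, H, D, C, G]
After 7 (rotate_left(1, 4, k=1)): [A, E, B, H, F, D, C, G]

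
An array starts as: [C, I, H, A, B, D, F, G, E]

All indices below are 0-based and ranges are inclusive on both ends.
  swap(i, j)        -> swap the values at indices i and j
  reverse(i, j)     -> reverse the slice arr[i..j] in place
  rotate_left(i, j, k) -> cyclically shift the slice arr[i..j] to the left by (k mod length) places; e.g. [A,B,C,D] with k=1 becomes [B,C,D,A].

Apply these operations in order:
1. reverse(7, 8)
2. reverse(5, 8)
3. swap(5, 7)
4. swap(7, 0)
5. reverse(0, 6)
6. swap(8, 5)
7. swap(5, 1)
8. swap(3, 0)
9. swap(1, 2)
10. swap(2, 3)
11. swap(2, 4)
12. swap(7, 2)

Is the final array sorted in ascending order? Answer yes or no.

After 1 (reverse(7, 8)): [C, I, H, A, B, D, F, E, G]
After 2 (reverse(5, 8)): [C, I, H, A, B, G, E, F, D]
After 3 (swap(5, 7)): [C, I, H, A, B, F, E, G, D]
After 4 (swap(7, 0)): [G, I, H, A, B, F, E, C, D]
After 5 (reverse(0, 6)): [E, F, B, A, H, I, G, C, D]
After 6 (swap(8, 5)): [E, F, B, A, H, D, G, C, I]
After 7 (swap(5, 1)): [E, D, B, A, H, F, G, C, I]
After 8 (swap(3, 0)): [A, D, B, E, H, F, G, C, I]
After 9 (swap(1, 2)): [A, B, D, E, H, F, G, C, I]
After 10 (swap(2, 3)): [A, B, E, D, H, F, G, C, I]
After 11 (swap(2, 4)): [A, B, H, D, E, F, G, C, I]
After 12 (swap(7, 2)): [A, B, C, D, E, F, G, H, I]

Answer: yes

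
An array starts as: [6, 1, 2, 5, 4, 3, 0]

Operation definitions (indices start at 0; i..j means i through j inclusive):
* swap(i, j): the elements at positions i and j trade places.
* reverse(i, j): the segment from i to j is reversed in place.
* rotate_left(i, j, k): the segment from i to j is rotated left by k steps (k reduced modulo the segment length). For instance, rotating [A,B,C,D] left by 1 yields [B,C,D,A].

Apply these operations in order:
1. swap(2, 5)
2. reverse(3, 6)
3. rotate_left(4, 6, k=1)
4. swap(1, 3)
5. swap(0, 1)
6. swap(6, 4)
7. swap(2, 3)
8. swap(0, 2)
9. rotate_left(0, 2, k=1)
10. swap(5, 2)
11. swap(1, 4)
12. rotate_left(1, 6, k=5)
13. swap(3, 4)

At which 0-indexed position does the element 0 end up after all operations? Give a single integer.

Answer: 5

Derivation:
After 1 (swap(2, 5)): [6, 1, 3, 5, 4, 2, 0]
After 2 (reverse(3, 6)): [6, 1, 3, 0, 2, 4, 5]
After 3 (rotate_left(4, 6, k=1)): [6, 1, 3, 0, 4, 5, 2]
After 4 (swap(1, 3)): [6, 0, 3, 1, 4, 5, 2]
After 5 (swap(0, 1)): [0, 6, 3, 1, 4, 5, 2]
After 6 (swap(6, 4)): [0, 6, 3, 1, 2, 5, 4]
After 7 (swap(2, 3)): [0, 6, 1, 3, 2, 5, 4]
After 8 (swap(0, 2)): [1, 6, 0, 3, 2, 5, 4]
After 9 (rotate_left(0, 2, k=1)): [6, 0, 1, 3, 2, 5, 4]
After 10 (swap(5, 2)): [6, 0, 5, 3, 2, 1, 4]
After 11 (swap(1, 4)): [6, 2, 5, 3, 0, 1, 4]
After 12 (rotate_left(1, 6, k=5)): [6, 4, 2, 5, 3, 0, 1]
After 13 (swap(3, 4)): [6, 4, 2, 3, 5, 0, 1]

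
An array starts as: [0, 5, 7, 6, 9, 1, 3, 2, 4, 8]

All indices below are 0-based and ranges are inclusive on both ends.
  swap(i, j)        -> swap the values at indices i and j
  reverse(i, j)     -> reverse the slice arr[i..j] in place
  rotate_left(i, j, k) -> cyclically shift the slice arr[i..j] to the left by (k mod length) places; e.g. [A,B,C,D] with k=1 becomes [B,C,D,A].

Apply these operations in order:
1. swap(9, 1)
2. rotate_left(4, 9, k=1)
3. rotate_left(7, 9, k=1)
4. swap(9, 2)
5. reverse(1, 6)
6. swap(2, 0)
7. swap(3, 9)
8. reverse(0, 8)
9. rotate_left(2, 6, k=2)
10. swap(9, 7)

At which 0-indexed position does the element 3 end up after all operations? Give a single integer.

Answer: 8

Derivation:
After 1 (swap(9, 1)): [0, 8, 7, 6, 9, 1, 3, 2, 4, 5]
After 2 (rotate_left(4, 9, k=1)): [0, 8, 7, 6, 1, 3, 2, 4, 5, 9]
After 3 (rotate_left(7, 9, k=1)): [0, 8, 7, 6, 1, 3, 2, 5, 9, 4]
After 4 (swap(9, 2)): [0, 8, 4, 6, 1, 3, 2, 5, 9, 7]
After 5 (reverse(1, 6)): [0, 2, 3, 1, 6, 4, 8, 5, 9, 7]
After 6 (swap(2, 0)): [3, 2, 0, 1, 6, 4, 8, 5, 9, 7]
After 7 (swap(3, 9)): [3, 2, 0, 7, 6, 4, 8, 5, 9, 1]
After 8 (reverse(0, 8)): [9, 5, 8, 4, 6, 7, 0, 2, 3, 1]
After 9 (rotate_left(2, 6, k=2)): [9, 5, 6, 7, 0, 8, 4, 2, 3, 1]
After 10 (swap(9, 7)): [9, 5, 6, 7, 0, 8, 4, 1, 3, 2]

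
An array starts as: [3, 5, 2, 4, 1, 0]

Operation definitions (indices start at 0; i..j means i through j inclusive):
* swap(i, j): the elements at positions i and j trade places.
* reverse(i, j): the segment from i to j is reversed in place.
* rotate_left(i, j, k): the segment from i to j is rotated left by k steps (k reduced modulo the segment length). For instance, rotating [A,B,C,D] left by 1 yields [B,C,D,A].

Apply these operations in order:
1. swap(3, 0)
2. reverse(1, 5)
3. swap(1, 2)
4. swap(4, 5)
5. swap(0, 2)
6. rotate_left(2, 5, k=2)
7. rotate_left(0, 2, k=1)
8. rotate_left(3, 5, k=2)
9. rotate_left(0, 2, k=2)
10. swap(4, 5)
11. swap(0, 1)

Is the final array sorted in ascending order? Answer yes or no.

Answer: no

Derivation:
After 1 (swap(3, 0)): [4, 5, 2, 3, 1, 0]
After 2 (reverse(1, 5)): [4, 0, 1, 3, 2, 5]
After 3 (swap(1, 2)): [4, 1, 0, 3, 2, 5]
After 4 (swap(4, 5)): [4, 1, 0, 3, 5, 2]
After 5 (swap(0, 2)): [0, 1, 4, 3, 5, 2]
After 6 (rotate_left(2, 5, k=2)): [0, 1, 5, 2, 4, 3]
After 7 (rotate_left(0, 2, k=1)): [1, 5, 0, 2, 4, 3]
After 8 (rotate_left(3, 5, k=2)): [1, 5, 0, 3, 2, 4]
After 9 (rotate_left(0, 2, k=2)): [0, 1, 5, 3, 2, 4]
After 10 (swap(4, 5)): [0, 1, 5, 3, 4, 2]
After 11 (swap(0, 1)): [1, 0, 5, 3, 4, 2]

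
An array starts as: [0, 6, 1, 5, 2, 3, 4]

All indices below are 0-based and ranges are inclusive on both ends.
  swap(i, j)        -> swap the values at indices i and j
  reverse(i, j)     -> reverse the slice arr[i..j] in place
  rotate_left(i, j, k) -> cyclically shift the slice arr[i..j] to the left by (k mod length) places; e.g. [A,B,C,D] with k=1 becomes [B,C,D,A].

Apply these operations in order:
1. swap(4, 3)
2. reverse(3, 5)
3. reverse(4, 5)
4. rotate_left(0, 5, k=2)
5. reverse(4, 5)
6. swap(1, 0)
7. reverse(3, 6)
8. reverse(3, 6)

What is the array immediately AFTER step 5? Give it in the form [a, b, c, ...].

After 1 (swap(4, 3)): [0, 6, 1, 2, 5, 3, 4]
After 2 (reverse(3, 5)): [0, 6, 1, 3, 5, 2, 4]
After 3 (reverse(4, 5)): [0, 6, 1, 3, 2, 5, 4]
After 4 (rotate_left(0, 5, k=2)): [1, 3, 2, 5, 0, 6, 4]
After 5 (reverse(4, 5)): [1, 3, 2, 5, 6, 0, 4]

Answer: [1, 3, 2, 5, 6, 0, 4]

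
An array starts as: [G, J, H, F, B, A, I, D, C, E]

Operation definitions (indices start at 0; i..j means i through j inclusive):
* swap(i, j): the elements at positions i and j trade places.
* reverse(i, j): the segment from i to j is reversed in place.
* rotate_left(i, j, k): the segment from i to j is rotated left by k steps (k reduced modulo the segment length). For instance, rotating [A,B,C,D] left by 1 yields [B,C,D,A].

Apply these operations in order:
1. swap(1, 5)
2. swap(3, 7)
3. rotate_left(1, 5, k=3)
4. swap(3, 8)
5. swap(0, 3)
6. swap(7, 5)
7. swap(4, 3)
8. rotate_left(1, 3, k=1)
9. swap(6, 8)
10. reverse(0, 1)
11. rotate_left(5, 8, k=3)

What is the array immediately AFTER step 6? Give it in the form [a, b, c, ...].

Answer: [C, B, J, G, H, F, I, D, A, E]

Derivation:
After 1 (swap(1, 5)): [G, A, H, F, B, J, I, D, C, E]
After 2 (swap(3, 7)): [G, A, H, D, B, J, I, F, C, E]
After 3 (rotate_left(1, 5, k=3)): [G, B, J, A, H, D, I, F, C, E]
After 4 (swap(3, 8)): [G, B, J, C, H, D, I, F, A, E]
After 5 (swap(0, 3)): [C, B, J, G, H, D, I, F, A, E]
After 6 (swap(7, 5)): [C, B, J, G, H, F, I, D, A, E]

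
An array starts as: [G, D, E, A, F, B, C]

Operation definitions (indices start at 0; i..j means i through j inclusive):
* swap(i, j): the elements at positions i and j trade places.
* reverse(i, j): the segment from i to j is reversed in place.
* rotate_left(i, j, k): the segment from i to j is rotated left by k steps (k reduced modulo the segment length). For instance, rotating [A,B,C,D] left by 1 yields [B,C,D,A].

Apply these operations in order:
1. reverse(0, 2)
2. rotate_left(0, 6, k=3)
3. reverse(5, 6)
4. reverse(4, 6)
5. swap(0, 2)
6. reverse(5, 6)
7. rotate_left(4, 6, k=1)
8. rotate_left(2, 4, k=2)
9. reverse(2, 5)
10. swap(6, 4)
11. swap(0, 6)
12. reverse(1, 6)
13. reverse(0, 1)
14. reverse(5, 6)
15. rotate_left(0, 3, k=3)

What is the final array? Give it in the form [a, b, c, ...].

After 1 (reverse(0, 2)): [E, D, G, A, F, B, C]
After 2 (rotate_left(0, 6, k=3)): [A, F, B, C, E, D, G]
After 3 (reverse(5, 6)): [A, F, B, C, E, G, D]
After 4 (reverse(4, 6)): [A, F, B, C, D, G, E]
After 5 (swap(0, 2)): [B, F, A, C, D, G, E]
After 6 (reverse(5, 6)): [B, F, A, C, D, E, G]
After 7 (rotate_left(4, 6, k=1)): [B, F, A, C, E, G, D]
After 8 (rotate_left(2, 4, k=2)): [B, F, E, A, C, G, D]
After 9 (reverse(2, 5)): [B, F, G, C, A, E, D]
After 10 (swap(6, 4)): [B, F, G, C, D, E, A]
After 11 (swap(0, 6)): [A, F, G, C, D, E, B]
After 12 (reverse(1, 6)): [A, B, E, D, C, G, F]
After 13 (reverse(0, 1)): [B, A, E, D, C, G, F]
After 14 (reverse(5, 6)): [B, A, E, D, C, F, G]
After 15 (rotate_left(0, 3, k=3)): [D, B, A, E, C, F, G]

Answer: [D, B, A, E, C, F, G]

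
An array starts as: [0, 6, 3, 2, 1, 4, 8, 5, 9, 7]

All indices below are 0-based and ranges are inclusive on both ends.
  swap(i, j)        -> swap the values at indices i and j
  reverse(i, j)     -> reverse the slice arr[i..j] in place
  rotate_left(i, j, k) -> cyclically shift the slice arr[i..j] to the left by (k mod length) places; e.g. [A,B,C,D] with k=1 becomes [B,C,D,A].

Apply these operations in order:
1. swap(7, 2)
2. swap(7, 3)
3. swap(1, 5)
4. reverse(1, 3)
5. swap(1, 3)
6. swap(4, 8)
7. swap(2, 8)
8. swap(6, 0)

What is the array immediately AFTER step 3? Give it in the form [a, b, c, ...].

After 1 (swap(7, 2)): [0, 6, 5, 2, 1, 4, 8, 3, 9, 7]
After 2 (swap(7, 3)): [0, 6, 5, 3, 1, 4, 8, 2, 9, 7]
After 3 (swap(1, 5)): [0, 4, 5, 3, 1, 6, 8, 2, 9, 7]

Answer: [0, 4, 5, 3, 1, 6, 8, 2, 9, 7]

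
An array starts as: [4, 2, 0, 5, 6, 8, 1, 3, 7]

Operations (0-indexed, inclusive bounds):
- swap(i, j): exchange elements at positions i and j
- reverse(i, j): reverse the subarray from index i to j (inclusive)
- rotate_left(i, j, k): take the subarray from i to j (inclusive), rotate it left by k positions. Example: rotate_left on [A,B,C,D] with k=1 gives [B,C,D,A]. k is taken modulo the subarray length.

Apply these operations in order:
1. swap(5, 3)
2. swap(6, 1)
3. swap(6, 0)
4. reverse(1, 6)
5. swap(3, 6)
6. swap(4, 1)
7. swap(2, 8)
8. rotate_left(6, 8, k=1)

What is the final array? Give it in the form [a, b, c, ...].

After 1 (swap(5, 3)): [4, 2, 0, 8, 6, 5, 1, 3, 7]
After 2 (swap(6, 1)): [4, 1, 0, 8, 6, 5, 2, 3, 7]
After 3 (swap(6, 0)): [2, 1, 0, 8, 6, 5, 4, 3, 7]
After 4 (reverse(1, 6)): [2, 4, 5, 6, 8, 0, 1, 3, 7]
After 5 (swap(3, 6)): [2, 4, 5, 1, 8, 0, 6, 3, 7]
After 6 (swap(4, 1)): [2, 8, 5, 1, 4, 0, 6, 3, 7]
After 7 (swap(2, 8)): [2, 8, 7, 1, 4, 0, 6, 3, 5]
After 8 (rotate_left(6, 8, k=1)): [2, 8, 7, 1, 4, 0, 3, 5, 6]

Answer: [2, 8, 7, 1, 4, 0, 3, 5, 6]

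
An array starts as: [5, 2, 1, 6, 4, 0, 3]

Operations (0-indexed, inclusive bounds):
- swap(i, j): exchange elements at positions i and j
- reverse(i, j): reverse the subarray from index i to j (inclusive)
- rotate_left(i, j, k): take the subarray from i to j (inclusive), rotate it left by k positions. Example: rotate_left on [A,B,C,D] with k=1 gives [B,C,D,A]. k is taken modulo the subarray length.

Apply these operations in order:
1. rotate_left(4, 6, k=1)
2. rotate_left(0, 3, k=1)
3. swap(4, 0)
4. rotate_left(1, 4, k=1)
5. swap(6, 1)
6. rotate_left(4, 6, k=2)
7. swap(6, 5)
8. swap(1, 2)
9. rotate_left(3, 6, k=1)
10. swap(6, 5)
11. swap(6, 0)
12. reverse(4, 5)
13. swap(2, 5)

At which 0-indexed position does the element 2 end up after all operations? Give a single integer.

After 1 (rotate_left(4, 6, k=1)): [5, 2, 1, 6, 0, 3, 4]
After 2 (rotate_left(0, 3, k=1)): [2, 1, 6, 5, 0, 3, 4]
After 3 (swap(4, 0)): [0, 1, 6, 5, 2, 3, 4]
After 4 (rotate_left(1, 4, k=1)): [0, 6, 5, 2, 1, 3, 4]
After 5 (swap(6, 1)): [0, 4, 5, 2, 1, 3, 6]
After 6 (rotate_left(4, 6, k=2)): [0, 4, 5, 2, 6, 1, 3]
After 7 (swap(6, 5)): [0, 4, 5, 2, 6, 3, 1]
After 8 (swap(1, 2)): [0, 5, 4, 2, 6, 3, 1]
After 9 (rotate_left(3, 6, k=1)): [0, 5, 4, 6, 3, 1, 2]
After 10 (swap(6, 5)): [0, 5, 4, 6, 3, 2, 1]
After 11 (swap(6, 0)): [1, 5, 4, 6, 3, 2, 0]
After 12 (reverse(4, 5)): [1, 5, 4, 6, 2, 3, 0]
After 13 (swap(2, 5)): [1, 5, 3, 6, 2, 4, 0]

Answer: 4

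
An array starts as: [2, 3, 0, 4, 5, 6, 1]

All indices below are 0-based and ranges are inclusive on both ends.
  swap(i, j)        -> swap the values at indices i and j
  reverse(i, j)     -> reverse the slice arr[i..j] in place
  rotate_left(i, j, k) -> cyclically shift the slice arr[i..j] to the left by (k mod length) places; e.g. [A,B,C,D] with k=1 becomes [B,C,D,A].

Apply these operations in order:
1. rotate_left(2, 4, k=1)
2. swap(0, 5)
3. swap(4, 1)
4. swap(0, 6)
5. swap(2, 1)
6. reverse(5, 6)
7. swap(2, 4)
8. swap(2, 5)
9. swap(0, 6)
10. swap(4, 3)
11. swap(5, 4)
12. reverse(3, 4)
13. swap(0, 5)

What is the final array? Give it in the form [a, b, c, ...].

After 1 (rotate_left(2, 4, k=1)): [2, 3, 4, 5, 0, 6, 1]
After 2 (swap(0, 5)): [6, 3, 4, 5, 0, 2, 1]
After 3 (swap(4, 1)): [6, 0, 4, 5, 3, 2, 1]
After 4 (swap(0, 6)): [1, 0, 4, 5, 3, 2, 6]
After 5 (swap(2, 1)): [1, 4, 0, 5, 3, 2, 6]
After 6 (reverse(5, 6)): [1, 4, 0, 5, 3, 6, 2]
After 7 (swap(2, 4)): [1, 4, 3, 5, 0, 6, 2]
After 8 (swap(2, 5)): [1, 4, 6, 5, 0, 3, 2]
After 9 (swap(0, 6)): [2, 4, 6, 5, 0, 3, 1]
After 10 (swap(4, 3)): [2, 4, 6, 0, 5, 3, 1]
After 11 (swap(5, 4)): [2, 4, 6, 0, 3, 5, 1]
After 12 (reverse(3, 4)): [2, 4, 6, 3, 0, 5, 1]
After 13 (swap(0, 5)): [5, 4, 6, 3, 0, 2, 1]

Answer: [5, 4, 6, 3, 0, 2, 1]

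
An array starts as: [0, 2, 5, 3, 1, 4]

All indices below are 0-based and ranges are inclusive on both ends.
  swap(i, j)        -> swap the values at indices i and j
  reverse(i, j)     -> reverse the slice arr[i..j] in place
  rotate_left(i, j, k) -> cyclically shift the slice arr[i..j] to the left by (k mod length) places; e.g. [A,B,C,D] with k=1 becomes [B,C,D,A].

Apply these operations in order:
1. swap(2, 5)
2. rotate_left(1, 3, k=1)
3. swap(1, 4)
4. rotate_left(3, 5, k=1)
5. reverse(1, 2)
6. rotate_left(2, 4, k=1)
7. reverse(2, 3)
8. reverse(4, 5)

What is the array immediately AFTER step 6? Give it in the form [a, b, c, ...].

After 1 (swap(2, 5)): [0, 2, 4, 3, 1, 5]
After 2 (rotate_left(1, 3, k=1)): [0, 4, 3, 2, 1, 5]
After 3 (swap(1, 4)): [0, 1, 3, 2, 4, 5]
After 4 (rotate_left(3, 5, k=1)): [0, 1, 3, 4, 5, 2]
After 5 (reverse(1, 2)): [0, 3, 1, 4, 5, 2]
After 6 (rotate_left(2, 4, k=1)): [0, 3, 4, 5, 1, 2]

Answer: [0, 3, 4, 5, 1, 2]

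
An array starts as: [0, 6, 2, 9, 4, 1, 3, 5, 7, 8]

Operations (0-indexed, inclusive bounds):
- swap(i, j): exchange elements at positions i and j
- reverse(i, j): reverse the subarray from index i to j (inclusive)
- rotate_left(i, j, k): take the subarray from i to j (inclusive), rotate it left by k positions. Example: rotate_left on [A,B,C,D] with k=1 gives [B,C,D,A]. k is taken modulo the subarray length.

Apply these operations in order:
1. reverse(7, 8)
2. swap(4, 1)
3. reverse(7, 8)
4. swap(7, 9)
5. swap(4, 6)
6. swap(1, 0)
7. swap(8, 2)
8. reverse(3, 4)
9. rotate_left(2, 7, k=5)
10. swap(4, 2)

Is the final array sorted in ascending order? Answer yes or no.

After 1 (reverse(7, 8)): [0, 6, 2, 9, 4, 1, 3, 7, 5, 8]
After 2 (swap(4, 1)): [0, 4, 2, 9, 6, 1, 3, 7, 5, 8]
After 3 (reverse(7, 8)): [0, 4, 2, 9, 6, 1, 3, 5, 7, 8]
After 4 (swap(7, 9)): [0, 4, 2, 9, 6, 1, 3, 8, 7, 5]
After 5 (swap(4, 6)): [0, 4, 2, 9, 3, 1, 6, 8, 7, 5]
After 6 (swap(1, 0)): [4, 0, 2, 9, 3, 1, 6, 8, 7, 5]
After 7 (swap(8, 2)): [4, 0, 7, 9, 3, 1, 6, 8, 2, 5]
After 8 (reverse(3, 4)): [4, 0, 7, 3, 9, 1, 6, 8, 2, 5]
After 9 (rotate_left(2, 7, k=5)): [4, 0, 8, 7, 3, 9, 1, 6, 2, 5]
After 10 (swap(4, 2)): [4, 0, 3, 7, 8, 9, 1, 6, 2, 5]

Answer: no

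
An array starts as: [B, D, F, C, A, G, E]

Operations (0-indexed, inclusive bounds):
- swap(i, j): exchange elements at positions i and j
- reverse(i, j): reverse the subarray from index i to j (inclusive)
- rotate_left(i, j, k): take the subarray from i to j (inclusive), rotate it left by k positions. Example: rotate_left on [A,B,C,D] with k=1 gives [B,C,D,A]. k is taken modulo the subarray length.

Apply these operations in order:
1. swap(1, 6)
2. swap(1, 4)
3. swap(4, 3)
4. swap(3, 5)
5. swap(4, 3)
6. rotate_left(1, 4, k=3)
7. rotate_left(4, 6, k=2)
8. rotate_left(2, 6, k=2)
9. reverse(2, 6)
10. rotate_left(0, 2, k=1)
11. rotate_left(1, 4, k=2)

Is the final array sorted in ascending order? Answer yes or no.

After 1 (swap(1, 6)): [B, E, F, C, A, G, D]
After 2 (swap(1, 4)): [B, A, F, C, E, G, D]
After 3 (swap(4, 3)): [B, A, F, E, C, G, D]
After 4 (swap(3, 5)): [B, A, F, G, C, E, D]
After 5 (swap(4, 3)): [B, A, F, C, G, E, D]
After 6 (rotate_left(1, 4, k=3)): [B, G, A, F, C, E, D]
After 7 (rotate_left(4, 6, k=2)): [B, G, A, F, D, C, E]
After 8 (rotate_left(2, 6, k=2)): [B, G, D, C, E, A, F]
After 9 (reverse(2, 6)): [B, G, F, A, E, C, D]
After 10 (rotate_left(0, 2, k=1)): [G, F, B, A, E, C, D]
After 11 (rotate_left(1, 4, k=2)): [G, A, E, F, B, C, D]

Answer: no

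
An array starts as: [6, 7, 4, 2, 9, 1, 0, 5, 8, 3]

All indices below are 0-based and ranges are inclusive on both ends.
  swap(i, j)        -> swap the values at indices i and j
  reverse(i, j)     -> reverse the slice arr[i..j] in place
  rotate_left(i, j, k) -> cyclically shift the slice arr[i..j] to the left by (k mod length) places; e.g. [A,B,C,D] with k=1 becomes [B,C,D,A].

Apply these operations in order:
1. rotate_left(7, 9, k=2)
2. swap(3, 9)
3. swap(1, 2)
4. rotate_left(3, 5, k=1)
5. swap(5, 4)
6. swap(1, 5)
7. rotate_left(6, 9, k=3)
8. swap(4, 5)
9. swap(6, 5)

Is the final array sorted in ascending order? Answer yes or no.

After 1 (rotate_left(7, 9, k=2)): [6, 7, 4, 2, 9, 1, 0, 3, 5, 8]
After 2 (swap(3, 9)): [6, 7, 4, 8, 9, 1, 0, 3, 5, 2]
After 3 (swap(1, 2)): [6, 4, 7, 8, 9, 1, 0, 3, 5, 2]
After 4 (rotate_left(3, 5, k=1)): [6, 4, 7, 9, 1, 8, 0, 3, 5, 2]
After 5 (swap(5, 4)): [6, 4, 7, 9, 8, 1, 0, 3, 5, 2]
After 6 (swap(1, 5)): [6, 1, 7, 9, 8, 4, 0, 3, 5, 2]
After 7 (rotate_left(6, 9, k=3)): [6, 1, 7, 9, 8, 4, 2, 0, 3, 5]
After 8 (swap(4, 5)): [6, 1, 7, 9, 4, 8, 2, 0, 3, 5]
After 9 (swap(6, 5)): [6, 1, 7, 9, 4, 2, 8, 0, 3, 5]

Answer: no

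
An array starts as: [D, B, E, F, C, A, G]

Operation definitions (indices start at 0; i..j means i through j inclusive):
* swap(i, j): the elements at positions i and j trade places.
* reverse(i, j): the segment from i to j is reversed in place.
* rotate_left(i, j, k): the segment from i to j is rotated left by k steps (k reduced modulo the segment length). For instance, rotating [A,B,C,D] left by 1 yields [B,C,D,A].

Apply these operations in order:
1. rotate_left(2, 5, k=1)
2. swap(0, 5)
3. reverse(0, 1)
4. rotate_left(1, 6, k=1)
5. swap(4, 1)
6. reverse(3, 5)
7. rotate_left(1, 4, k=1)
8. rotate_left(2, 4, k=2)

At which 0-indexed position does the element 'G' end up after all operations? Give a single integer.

After 1 (rotate_left(2, 5, k=1)): [D, B, F, C, A, E, G]
After 2 (swap(0, 5)): [E, B, F, C, A, D, G]
After 3 (reverse(0, 1)): [B, E, F, C, A, D, G]
After 4 (rotate_left(1, 6, k=1)): [B, F, C, A, D, G, E]
After 5 (swap(4, 1)): [B, D, C, A, F, G, E]
After 6 (reverse(3, 5)): [B, D, C, G, F, A, E]
After 7 (rotate_left(1, 4, k=1)): [B, C, G, F, D, A, E]
After 8 (rotate_left(2, 4, k=2)): [B, C, D, G, F, A, E]

Answer: 3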